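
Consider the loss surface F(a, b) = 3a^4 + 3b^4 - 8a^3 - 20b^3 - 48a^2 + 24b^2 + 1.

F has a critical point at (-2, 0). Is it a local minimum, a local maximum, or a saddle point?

local minimum

The mixed partial ∂²F/∂a∂b is 0, so the Hessian at any point is diag(F_aa, F_bb) = diag(12(3a^2 - 4a - 8), 12(3b^2 - 10b + 4)).
At (-2, 0): H = diag(144, 48).
Both eigenvalues are positive, so H is positive definite: a local minimum.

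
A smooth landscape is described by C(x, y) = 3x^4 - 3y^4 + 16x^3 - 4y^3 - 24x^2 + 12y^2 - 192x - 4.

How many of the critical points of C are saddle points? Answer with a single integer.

5

C separates as a function of x plus a function of y, so ∇C=0 decouples.
∂C/∂x = 12(x - 2)(x + 2)(x + 4) = 0 at x ∈ {-4, -2, 2}; ∂C/∂y = -12y(y - 1)(y + 2) = 0 at y ∈ {-2, 0, 1}.
The Hessian is diagonal: diag(C_xx, C_yy). Second derivatives: C_xx(-4)=144, C_xx(-2)=-96, C_xx(2)=288; C_yy(-2)=-72, C_yy(0)=24, C_yy(1)=-36.
Saddle points occur where the two diagonal entries have opposite signs: (-4, -2), (-4, 1), (-2, 0), (2, -2), (2, 1). Count: 5.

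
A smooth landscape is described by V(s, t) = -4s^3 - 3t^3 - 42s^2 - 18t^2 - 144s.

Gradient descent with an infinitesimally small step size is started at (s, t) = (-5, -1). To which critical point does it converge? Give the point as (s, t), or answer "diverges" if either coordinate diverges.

(-4, -4)

V is separable, so gradient descent decouples: s follows -∂V/∂s, t follows -∂V/∂t.
∂V/∂s = -12(s + 3)(s + 4); at s=-5 this is -24, so s increases.
∂V/∂t = -9t(t + 4); at t=-1 this is 27, so t decreases.
s converges to its nearest critical value -4 (a local min of the s-part); t converges to -4. The iterate converges to (-4, -4).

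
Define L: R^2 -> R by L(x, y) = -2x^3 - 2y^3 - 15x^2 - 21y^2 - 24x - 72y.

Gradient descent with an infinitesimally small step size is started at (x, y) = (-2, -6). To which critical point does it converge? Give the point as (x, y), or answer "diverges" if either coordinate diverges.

L is separable, so gradient descent decouples: x follows -∂L/∂x, y follows -∂L/∂y.
∂L/∂x = -6(x + 1)(x + 4); at x=-2 this is 12, so x decreases.
∂L/∂y = -6(y + 3)(y + 4); at y=-6 this is -36, so y increases.
x converges to its nearest critical value -4 (a local min of the x-part); y converges to -4. The iterate converges to (-4, -4).

(-4, -4)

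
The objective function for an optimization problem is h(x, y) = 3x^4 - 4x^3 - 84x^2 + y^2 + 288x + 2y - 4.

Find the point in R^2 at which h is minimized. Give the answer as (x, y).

(-4, -1)

h(x,y) separates as P(x) + Q(y) − 4, so its minimum is min P + min Q − 4.
P'(x) = 12(x - 3)(x - 2)(x + 4) vanishes at x ∈ {-4, 2, 3}; Q'(y) = 2y + 2 vanishes at y ∈ {-1}.
Local minima of P (where P''>0): P(-4)=-1472, P(3)=243. Local minima of Q: Q(-1)=-1.
So the global minimum of h is P(-4) + Q(-1) − 4 = -1472 − 1 − 4 = -1477, attained at (-4, -1).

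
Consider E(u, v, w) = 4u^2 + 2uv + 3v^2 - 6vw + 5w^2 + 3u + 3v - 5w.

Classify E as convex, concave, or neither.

E is quadratic, so its Hessian is the constant matrix H = [[8, 2, 0], [2, 6, -6], [0, -6, 10]].
Leading principal minors: 8, 44, 152.
All positive ⇒ H ≻ 0 ⇒ convex.

convex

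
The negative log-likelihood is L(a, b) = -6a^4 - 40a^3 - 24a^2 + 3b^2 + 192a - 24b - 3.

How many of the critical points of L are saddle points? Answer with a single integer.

L separates as a function of a plus a function of b, so ∇L=0 decouples.
∂L/∂a = -24(a - 1)(a + 2)(a + 4) = 0 at a ∈ {-4, -2, 1}; ∂L/∂b = 6(b - 4) = 0 at b ∈ {4}.
The Hessian is diagonal: diag(L_aa, L_bb). Second derivatives: L_aa(-4)=-240, L_aa(-2)=144, L_aa(1)=-360; L_bb(4)=6.
Saddle points occur where the two diagonal entries have opposite signs: (-4, 4), (1, 4). Count: 2.

2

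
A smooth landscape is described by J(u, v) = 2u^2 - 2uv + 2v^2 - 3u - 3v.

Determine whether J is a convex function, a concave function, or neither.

convex

J is quadratic, so its Hessian is the constant matrix H = [[4, -2], [-2, 4]].
det(H) = 12, tr(H) = 8.
det(H) > 0 and tr(H) > 0, so H is positive definite everywhere: convex.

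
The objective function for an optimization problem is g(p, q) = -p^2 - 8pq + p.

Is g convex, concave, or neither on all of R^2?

neither

g is quadratic, so its Hessian is the constant matrix H = [[-2, -8], [-8, 0]].
det(H) = -64, tr(H) = -2.
det(H) < 0, so H is indefinite: neither convex nor concave.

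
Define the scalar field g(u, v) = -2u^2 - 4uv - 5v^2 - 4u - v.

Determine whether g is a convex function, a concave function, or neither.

concave

g is quadratic, so its Hessian is the constant matrix H = [[-4, -4], [-4, -10]].
det(H) = 24, tr(H) = -14.
det(H) > 0 and tr(H) < 0, so H is negative definite everywhere: concave.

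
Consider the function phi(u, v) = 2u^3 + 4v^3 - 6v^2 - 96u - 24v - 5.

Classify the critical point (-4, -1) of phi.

The mixed partial ∂²phi/∂u∂v is 0, so the Hessian at any point is diag(phi_uu, phi_vv) = diag(12u, 12(2v - 1)).
At (-4, -1): H = diag(-48, -36).
Both eigenvalues are negative, so H is negative definite: a local maximum.

local maximum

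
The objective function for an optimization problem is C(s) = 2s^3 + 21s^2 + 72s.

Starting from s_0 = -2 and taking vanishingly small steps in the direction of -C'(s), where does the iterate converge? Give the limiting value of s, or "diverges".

-3

C'(s) = 6(s + 3)(s + 4), so C'(-2) = 12.
Gradient descent moves in the -C' direction, i.e. s is decreasing.
The nearest critical point in that direction is s = -3, where C'' = 6 > 0 (a local minimum). The iterate converges there.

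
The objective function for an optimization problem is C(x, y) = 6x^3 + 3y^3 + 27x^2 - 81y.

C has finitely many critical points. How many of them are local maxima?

C separates as a function of x plus a function of y, so ∇C=0 decouples.
∂C/∂x = 18x(x + 3) = 0 at x ∈ {-3, 0}; ∂C/∂y = 9(y - 3)(y + 3) = 0 at y ∈ {-3, 3}.
The Hessian is diagonal: diag(C_xx, C_yy). Second derivatives: C_xx(-3)=-54, C_xx(0)=54; C_yy(-3)=-54, C_yy(3)=54.
Local maxima occur where both diagonal entries negative: (-3, -3). Count: 1.

1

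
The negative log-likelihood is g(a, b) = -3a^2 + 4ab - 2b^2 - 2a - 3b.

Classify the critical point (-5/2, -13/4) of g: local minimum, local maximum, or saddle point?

local maximum

The Hessian of g is constant: H = [[-6, 4], [4, -4]].
det(H) = (-6)·(-4) − 4² = 8.
det(H) > 0 and tr(H) = -10 < 0, so H is negative definite and the point is a local maximum.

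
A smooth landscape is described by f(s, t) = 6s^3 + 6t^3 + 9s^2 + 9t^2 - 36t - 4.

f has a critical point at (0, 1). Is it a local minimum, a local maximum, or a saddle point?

local minimum

The mixed partial ∂²f/∂s∂t is 0, so the Hessian at any point is diag(f_ss, f_tt) = diag(18(2s + 1), 18(2t + 1)).
At (0, 1): H = diag(18, 54).
Both eigenvalues are positive, so H is positive definite: a local minimum.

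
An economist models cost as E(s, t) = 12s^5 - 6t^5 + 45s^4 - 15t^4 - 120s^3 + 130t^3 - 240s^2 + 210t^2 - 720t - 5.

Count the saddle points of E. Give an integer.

E separates as a function of s plus a function of t, so ∇E=0 decouples.
∂E/∂s = 60s(s - 2)(s + 1)(s + 4) = 0 at s ∈ {-4, -1, 0, 2}; ∂E/∂t = -30(t - 3)(t - 1)(t + 2)(t + 4) = 0 at t ∈ {-4, -2, 1, 3}.
The Hessian is diagonal: diag(E_ss, E_tt). Second derivatives: E_ss(-4)=-4320, E_ss(-1)=540, E_ss(0)=-480, E_ss(2)=2160; E_tt(-4)=2100, E_tt(-2)=-900, E_tt(1)=900, E_tt(3)=-2100.
Saddle points occur where the two diagonal entries have opposite signs: (-4, -4), (-4, 1), (-1, -2), (-1, 3), (0, -4), (0, 1), (2, -2), (2, 3). Count: 8.

8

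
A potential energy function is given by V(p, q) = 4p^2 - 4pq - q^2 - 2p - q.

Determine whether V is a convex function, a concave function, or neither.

neither

V is quadratic, so its Hessian is the constant matrix H = [[8, -4], [-4, -2]].
det(H) = -32, tr(H) = 6.
det(H) < 0, so H is indefinite: neither convex nor concave.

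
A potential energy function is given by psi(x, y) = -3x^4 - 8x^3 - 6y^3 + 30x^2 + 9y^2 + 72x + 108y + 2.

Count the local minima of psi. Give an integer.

1

psi separates as a function of x plus a function of y, so ∇psi=0 decouples.
∂psi/∂x = -12(x - 2)(x + 1)(x + 3) = 0 at x ∈ {-3, -1, 2}; ∂psi/∂y = -18(y - 3)(y + 2) = 0 at y ∈ {-2, 3}.
The Hessian is diagonal: diag(psi_xx, psi_yy). Second derivatives: psi_xx(-3)=-120, psi_xx(-1)=72, psi_xx(2)=-180; psi_yy(-2)=90, psi_yy(3)=-90.
Local minima occur where both diagonal entries positive: (-1, -2). Count: 1.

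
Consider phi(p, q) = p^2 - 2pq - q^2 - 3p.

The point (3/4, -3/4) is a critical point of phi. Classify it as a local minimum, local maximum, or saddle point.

The Hessian of phi is constant: H = [[2, -2], [-2, -2]].
det(H) = 2·(-2) − (-2)² = -8.
Since det(H) < 0, H is indefinite and the critical point is a saddle point.

saddle point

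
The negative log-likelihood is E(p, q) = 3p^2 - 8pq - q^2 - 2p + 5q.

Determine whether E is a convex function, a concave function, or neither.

E is quadratic, so its Hessian is the constant matrix H = [[6, -8], [-8, -2]].
det(H) = -76, tr(H) = 4.
det(H) < 0, so H is indefinite: neither convex nor concave.

neither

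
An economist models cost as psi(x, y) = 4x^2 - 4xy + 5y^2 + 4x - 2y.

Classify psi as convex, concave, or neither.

convex

psi is quadratic, so its Hessian is the constant matrix H = [[8, -4], [-4, 10]].
det(H) = 64, tr(H) = 18.
det(H) > 0 and tr(H) > 0, so H is positive definite everywhere: convex.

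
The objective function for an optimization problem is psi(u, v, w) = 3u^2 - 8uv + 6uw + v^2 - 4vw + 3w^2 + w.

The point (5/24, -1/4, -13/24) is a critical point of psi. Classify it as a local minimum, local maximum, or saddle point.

The Hessian is constant: H = [[6, -8, 6], [-8, 2, -4], [6, -4, 6]].
Leading principal minors: Δ₁ = 6, Δ₂ = -52, Δ₃ = -96.
The minors fit neither the all-positive nor the alternating-sign pattern, so H is indefinite: a saddle point.

saddle point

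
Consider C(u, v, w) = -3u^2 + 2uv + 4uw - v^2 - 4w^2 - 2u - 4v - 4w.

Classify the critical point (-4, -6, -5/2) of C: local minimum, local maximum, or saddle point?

local maximum

The Hessian is constant: H = [[-6, 2, 4], [2, -2, 0], [4, 0, -8]].
Leading principal minors: Δ₁ = -6, Δ₂ = 8, Δ₃ = -32.
The minors alternate sign starting negative (−, +, −), so H is negative definite: a local maximum.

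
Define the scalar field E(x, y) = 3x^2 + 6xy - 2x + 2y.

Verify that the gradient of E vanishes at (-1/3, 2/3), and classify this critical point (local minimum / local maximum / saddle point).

∇E = (6x + 6y - 2, 6x + 2); substituting (-1/3, 2/3) gives ∇E = (0, 0), so (-1/3, 2/3) is indeed a critical point.
The Hessian of E is constant: H = [[6, 6], [6, 0]].
det(H) = 6·0 − 6² = -36.
Since det(H) < 0, H is indefinite and the critical point is a saddle point.

saddle point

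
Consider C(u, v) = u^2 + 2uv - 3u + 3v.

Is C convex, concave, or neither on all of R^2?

C is quadratic, so its Hessian is the constant matrix H = [[2, 2], [2, 0]].
det(H) = -4, tr(H) = 2.
det(H) < 0, so H is indefinite: neither convex nor concave.

neither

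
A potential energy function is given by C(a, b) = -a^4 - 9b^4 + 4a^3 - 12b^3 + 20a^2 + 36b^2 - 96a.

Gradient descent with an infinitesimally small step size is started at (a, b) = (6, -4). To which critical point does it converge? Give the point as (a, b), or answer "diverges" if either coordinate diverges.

diverges

C is separable, so gradient descent decouples: a follows -∂C/∂a, b follows -∂C/∂b.
∂C/∂a = -4(a - 4)(a - 2)(a + 3); at a=6 this is -288, so a increases.
∂C/∂b = -36b(b - 1)(b + 2); at b=-4 this is 1440, so b decreases.
The a-coordinate has no critical point in that direction and runs off to infinity.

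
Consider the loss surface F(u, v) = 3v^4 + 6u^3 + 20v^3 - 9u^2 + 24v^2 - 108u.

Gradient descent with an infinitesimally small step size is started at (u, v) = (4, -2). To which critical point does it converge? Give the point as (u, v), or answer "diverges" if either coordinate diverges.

(3, -4)

F is separable, so gradient descent decouples: u follows -∂F/∂u, v follows -∂F/∂v.
∂F/∂u = 18(u - 3)(u + 2); at u=4 this is 108, so u decreases.
∂F/∂v = 12v(v + 1)(v + 4); at v=-2 this is 48, so v decreases.
u converges to its nearest critical value 3 (a local min of the u-part); v converges to -4. The iterate converges to (3, -4).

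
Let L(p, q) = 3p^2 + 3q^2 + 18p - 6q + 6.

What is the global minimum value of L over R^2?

L(p,q) separates as A(p) + B(q) + 6, so its minimum is min A + min B + 6.
A'(p) = 6p + 18 vanishes at p ∈ {-3}; B'(q) = 6q - 6 vanishes at q ∈ {1}.
Local minima of A (where A''>0): A(-3)=-27. Local minima of B: B(1)=-3.
So the global minimum of L is A(-3) + B(1) + 6 = -27 − 3 + 6 = -24, attained at (-3, 1).

-24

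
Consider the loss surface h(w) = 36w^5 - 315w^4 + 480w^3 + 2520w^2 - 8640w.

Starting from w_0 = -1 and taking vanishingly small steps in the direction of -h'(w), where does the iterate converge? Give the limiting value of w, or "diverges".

h'(w) = 180(w - 4)(w - 3)(w - 2)(w + 2), so h'(-1) = -10800.
Gradient descent moves in the -h' direction, i.e. w is increasing.
The nearest critical point in that direction is w = 2, where h'' = 1440 > 0 (a local minimum). The iterate converges there.

2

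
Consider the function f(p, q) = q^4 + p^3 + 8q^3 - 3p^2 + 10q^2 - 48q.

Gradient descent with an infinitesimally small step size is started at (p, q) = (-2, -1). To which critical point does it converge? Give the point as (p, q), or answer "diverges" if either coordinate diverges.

diverges

f is separable, so gradient descent decouples: p follows -∂f/∂p, q follows -∂f/∂q.
∂f/∂p = 3p(p - 2); at p=-2 this is 24, so p decreases.
∂f/∂q = 4(q - 1)(q + 3)(q + 4); at q=-1 this is -48, so q increases.
The p-coordinate has no critical point in that direction and runs off to infinity.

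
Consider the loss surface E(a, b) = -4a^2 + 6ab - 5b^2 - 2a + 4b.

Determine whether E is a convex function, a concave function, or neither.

concave

E is quadratic, so its Hessian is the constant matrix H = [[-8, 6], [6, -10]].
det(H) = 44, tr(H) = -18.
det(H) > 0 and tr(H) < 0, so H is negative definite everywhere: concave.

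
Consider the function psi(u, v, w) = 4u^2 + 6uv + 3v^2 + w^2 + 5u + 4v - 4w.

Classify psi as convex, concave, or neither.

convex

psi is quadratic, so its Hessian is the constant matrix H = [[8, 6, 0], [6, 6, 0], [0, 0, 2]].
Leading principal minors: 8, 12, 24.
All positive ⇒ H ≻ 0 ⇒ convex.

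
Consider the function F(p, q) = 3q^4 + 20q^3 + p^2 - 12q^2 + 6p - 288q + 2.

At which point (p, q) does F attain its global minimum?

(-3, 2)

F(p,q) separates as A(p) + B(q) + 2, so its minimum is min A + min B + 2.
A'(p) = 2p + 6 vanishes at p ∈ {-3}; B'(q) = 12(q - 2)(q + 3)(q + 4) vanishes at q ∈ {-4, -3, 2}.
Local minima of A (where A''>0): A(-3)=-9. Local minima of B: B(-4)=448, B(2)=-416.
So the global minimum of F is A(-3) + B(2) + 2 = -9 − 416 + 2 = -423, attained at (-3, 2).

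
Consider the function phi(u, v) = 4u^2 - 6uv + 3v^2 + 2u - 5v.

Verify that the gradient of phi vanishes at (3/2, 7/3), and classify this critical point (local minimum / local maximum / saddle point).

local minimum

∇phi = (8u - 6v + 2, -6u + 6v - 5); substituting (3/2, 7/3) gives ∇phi = (0, 0), so (3/2, 7/3) is indeed a critical point.
The Hessian of phi is constant: H = [[8, -6], [-6, 6]].
det(H) = 8·6 − (-6)² = 12.
det(H) > 0 and tr(H) = 14 > 0, so H is positive definite and the point is a local minimum.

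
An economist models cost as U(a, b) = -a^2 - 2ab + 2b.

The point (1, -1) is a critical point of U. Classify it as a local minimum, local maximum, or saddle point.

The Hessian of U is constant: H = [[-2, -2], [-2, 0]].
det(H) = (-2)·0 − (-2)² = -4.
Since det(H) < 0, H is indefinite and the critical point is a saddle point.

saddle point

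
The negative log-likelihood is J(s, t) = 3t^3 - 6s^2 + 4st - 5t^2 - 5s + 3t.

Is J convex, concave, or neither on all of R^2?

neither

The term 3t^3 is cubic, so the Hessian is not constant.
∂²J/∂t² = 18t - 10, which takes both signs as t varies (negative for sufficiently negative t). A diagonal entry of the Hessian changing sign means the Hessian is neither positive- nor negative-semidefinite on all of R^2.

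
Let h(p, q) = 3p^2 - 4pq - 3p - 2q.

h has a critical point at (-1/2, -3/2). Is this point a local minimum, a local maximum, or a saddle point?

saddle point

The Hessian of h is constant: H = [[6, -4], [-4, 0]].
det(H) = 6·0 − (-4)² = -16.
Since det(H) < 0, H is indefinite and the critical point is a saddle point.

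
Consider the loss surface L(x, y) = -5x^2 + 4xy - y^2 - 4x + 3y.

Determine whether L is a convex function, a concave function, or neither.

L is quadratic, so its Hessian is the constant matrix H = [[-10, 4], [4, -2]].
det(H) = 4, tr(H) = -12.
det(H) > 0 and tr(H) < 0, so H is negative definite everywhere: concave.

concave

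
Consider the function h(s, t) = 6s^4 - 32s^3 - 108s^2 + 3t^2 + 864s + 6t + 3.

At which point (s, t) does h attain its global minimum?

(-3, -1)

h(s,t) separates as P(s) + Q(t) + 3, so its minimum is min P + min Q + 3.
P'(s) = 24(s - 4)(s - 3)(s + 3) vanishes at s ∈ {-3, 3, 4}; Q'(t) = 6(t + 1) vanishes at t ∈ {-1}.
Local minima of P (where P''>0): P(-3)=-2214, P(4)=1216. Local minima of Q: Q(-1)=-3.
So the global minimum of h is P(-3) + Q(-1) + 3 = -2214 − 3 + 3 = -2214, attained at (-3, -1).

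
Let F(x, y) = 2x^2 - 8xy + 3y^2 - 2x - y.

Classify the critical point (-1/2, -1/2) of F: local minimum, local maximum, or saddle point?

The Hessian of F is constant: H = [[4, -8], [-8, 6]].
det(H) = 4·6 − (-8)² = -40.
Since det(H) < 0, H is indefinite and the critical point is a saddle point.

saddle point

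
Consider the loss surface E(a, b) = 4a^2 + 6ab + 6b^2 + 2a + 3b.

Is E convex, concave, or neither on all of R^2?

convex

E is quadratic, so its Hessian is the constant matrix H = [[8, 6], [6, 12]].
det(H) = 60, tr(H) = 20.
det(H) > 0 and tr(H) > 0, so H is positive definite everywhere: convex.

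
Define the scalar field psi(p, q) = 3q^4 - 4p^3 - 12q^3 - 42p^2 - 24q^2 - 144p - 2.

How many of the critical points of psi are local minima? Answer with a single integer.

2

psi separates as a function of p plus a function of q, so ∇psi=0 decouples.
∂psi/∂p = -12(p + 3)(p + 4) = 0 at p ∈ {-4, -3}; ∂psi/∂q = 12q(q - 4)(q + 1) = 0 at q ∈ {-1, 0, 4}.
The Hessian is diagonal: diag(psi_pp, psi_qq). Second derivatives: psi_pp(-4)=12, psi_pp(-3)=-12; psi_qq(-1)=60, psi_qq(0)=-48, psi_qq(4)=240.
Local minima occur where both diagonal entries positive: (-4, -1), (-4, 4). Count: 2.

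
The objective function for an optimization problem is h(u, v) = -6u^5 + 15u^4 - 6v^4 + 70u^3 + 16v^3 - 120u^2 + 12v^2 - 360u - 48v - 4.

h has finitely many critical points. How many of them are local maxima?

h separates as a function of u plus a function of v, so ∇h=0 decouples.
∂h/∂u = -30(u - 3)(u - 2)(u + 1)(u + 2) = 0 at u ∈ {-2, -1, 2, 3}; ∂h/∂v = -24(v - 2)(v - 1)(v + 1) = 0 at v ∈ {-1, 1, 2}.
The Hessian is diagonal: diag(h_uu, h_vv). Second derivatives: h_uu(-2)=600, h_uu(-1)=-360, h_uu(2)=360, h_uu(3)=-600; h_vv(-1)=-144, h_vv(1)=48, h_vv(2)=-72.
Local maxima occur where both diagonal entries negative: (-1, -1), (-1, 2), (3, -1), (3, 2). Count: 4.

4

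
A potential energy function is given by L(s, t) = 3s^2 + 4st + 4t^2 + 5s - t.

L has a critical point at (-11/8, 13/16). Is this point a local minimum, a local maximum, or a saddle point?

local minimum

The Hessian of L is constant: H = [[6, 4], [4, 8]].
det(H) = 6·8 − 4² = 32.
det(H) > 0 and tr(H) = 14 > 0, so H is positive definite and the point is a local minimum.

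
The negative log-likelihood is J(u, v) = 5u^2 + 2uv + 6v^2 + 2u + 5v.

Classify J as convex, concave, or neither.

J is quadratic, so its Hessian is the constant matrix H = [[10, 2], [2, 12]].
det(H) = 116, tr(H) = 22.
det(H) > 0 and tr(H) > 0, so H is positive definite everywhere: convex.

convex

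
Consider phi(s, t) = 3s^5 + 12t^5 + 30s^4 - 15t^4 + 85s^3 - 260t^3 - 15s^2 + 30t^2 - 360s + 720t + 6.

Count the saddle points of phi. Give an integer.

phi separates as a function of s plus a function of t, so ∇phi=0 decouples.
∂phi/∂s = 15(s - 1)(s + 2)(s + 3)(s + 4) = 0 at s ∈ {-4, -3, -2, 1}; ∂phi/∂t = 60(t - 4)(t - 1)(t + 1)(t + 3) = 0 at t ∈ {-3, -1, 1, 4}.
The Hessian is diagonal: diag(phi_ss, phi_tt). Second derivatives: phi_ss(-4)=-150, phi_ss(-3)=60, phi_ss(-2)=-90, phi_ss(1)=900; phi_tt(-3)=-3360, phi_tt(-1)=1200, phi_tt(1)=-1440, phi_tt(4)=6300.
Saddle points occur where the two diagonal entries have opposite signs: (-4, -1), (-4, 4), (-3, -3), (-3, 1), (-2, -1), (-2, 4), (1, -3), (1, 1). Count: 8.

8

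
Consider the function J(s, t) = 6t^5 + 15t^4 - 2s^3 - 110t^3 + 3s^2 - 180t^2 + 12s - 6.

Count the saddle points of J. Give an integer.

4

J separates as a function of s plus a function of t, so ∇J=0 decouples.
∂J/∂s = -6(s - 2)(s + 1) = 0 at s ∈ {-1, 2}; ∂J/∂t = 30t(t - 3)(t + 1)(t + 4) = 0 at t ∈ {-4, -1, 0, 3}.
The Hessian is diagonal: diag(J_ss, J_tt). Second derivatives: J_ss(-1)=18, J_ss(2)=-18; J_tt(-4)=-2520, J_tt(-1)=360, J_tt(0)=-360, J_tt(3)=2520.
Saddle points occur where the two diagonal entries have opposite signs: (-1, -4), (-1, 0), (2, -1), (2, 3). Count: 4.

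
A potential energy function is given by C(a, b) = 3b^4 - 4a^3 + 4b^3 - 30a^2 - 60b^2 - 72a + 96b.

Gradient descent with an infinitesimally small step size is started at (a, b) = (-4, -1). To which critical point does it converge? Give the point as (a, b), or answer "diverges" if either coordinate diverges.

(-3, -4)

C is separable, so gradient descent decouples: a follows -∂C/∂a, b follows -∂C/∂b.
∂C/∂a = -12(a + 2)(a + 3); at a=-4 this is -24, so a increases.
∂C/∂b = 12(b - 2)(b - 1)(b + 4); at b=-1 this is 216, so b decreases.
a converges to its nearest critical value -3 (a local min of the a-part); b converges to -4. The iterate converges to (-3, -4).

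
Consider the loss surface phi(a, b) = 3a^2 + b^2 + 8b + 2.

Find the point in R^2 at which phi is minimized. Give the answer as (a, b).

(0, -4)

phi(a,b) separates as P(a) + Q(b) + 2, so its minimum is min P + min Q + 2.
P'(a) = 6a vanishes at a ∈ {0}; Q'(b) = 2b + 8 vanishes at b ∈ {-4}.
Local minima of P (where P''>0): P(0)=0. Local minima of Q: Q(-4)=-16.
So the global minimum of phi is P(0) + Q(-4) + 2 = 0 − 16 + 2 = -14, attained at (0, -4).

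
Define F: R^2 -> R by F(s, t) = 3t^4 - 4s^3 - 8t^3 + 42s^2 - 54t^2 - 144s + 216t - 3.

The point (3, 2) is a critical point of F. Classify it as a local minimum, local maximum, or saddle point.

saddle point

The mixed partial ∂²F/∂s∂t is 0, so the Hessian at any point is diag(F_ss, F_tt) = diag(12(-2s + 7), 12(3t^2 - 4t - 9)).
At (3, 2): H = diag(12, -60).
The eigenvalues have opposite signs, so H is indefinite: a saddle point.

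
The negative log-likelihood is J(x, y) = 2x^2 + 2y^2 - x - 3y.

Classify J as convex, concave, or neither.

convex

J is quadratic, so its Hessian is the constant matrix H = [[4, 0], [0, 4]].
det(H) = 16, tr(H) = 8.
det(H) > 0 and tr(H) > 0, so H is positive definite everywhere: convex.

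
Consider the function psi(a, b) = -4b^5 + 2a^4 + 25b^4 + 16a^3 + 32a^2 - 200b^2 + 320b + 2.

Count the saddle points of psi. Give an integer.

6

psi separates as a function of a plus a function of b, so ∇psi=0 decouples.
∂psi/∂a = 8a(a + 2)(a + 4) = 0 at a ∈ {-4, -2, 0}; ∂psi/∂b = -20(b - 4)(b - 2)(b - 1)(b + 2) = 0 at b ∈ {-2, 1, 2, 4}.
The Hessian is diagonal: diag(psi_aa, psi_bb). Second derivatives: psi_aa(-4)=64, psi_aa(-2)=-32, psi_aa(0)=64; psi_bb(-2)=1440, psi_bb(1)=-180, psi_bb(2)=160, psi_bb(4)=-720.
Saddle points occur where the two diagonal entries have opposite signs: (-4, 1), (-4, 4), (-2, -2), (-2, 2), (0, 1), (0, 4). Count: 6.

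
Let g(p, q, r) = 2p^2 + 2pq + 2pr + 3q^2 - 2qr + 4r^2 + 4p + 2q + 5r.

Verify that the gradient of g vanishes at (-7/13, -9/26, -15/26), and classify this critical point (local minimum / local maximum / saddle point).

∇g = (4p + 2q + 2r + 4, 2p + 6q - 2r + 2, 2p - 2q + 8r + 5); substituting (-7/13, -9/26, -15/26) gives ∇g = (0, 0, 0), so (-7/13, -9/26, -15/26) is indeed a critical point.
The Hessian is constant: H = [[4, 2, 2], [2, 6, -2], [2, -2, 8]].
Leading principal minors: Δ₁ = 4, Δ₂ = 20, Δ₃ = 104.
All leading minors are positive, so H is positive definite: a local minimum.

local minimum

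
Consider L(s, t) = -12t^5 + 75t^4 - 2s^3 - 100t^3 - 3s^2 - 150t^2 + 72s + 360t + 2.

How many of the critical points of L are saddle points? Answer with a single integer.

L separates as a function of s plus a function of t, so ∇L=0 decouples.
∂L/∂s = -6(s - 3)(s + 4) = 0 at s ∈ {-4, 3}; ∂L/∂t = -60(t - 3)(t - 2)(t - 1)(t + 1) = 0 at t ∈ {-1, 1, 2, 3}.
The Hessian is diagonal: diag(L_ss, L_tt). Second derivatives: L_ss(-4)=42, L_ss(3)=-42; L_tt(-1)=1440, L_tt(1)=-240, L_tt(2)=180, L_tt(3)=-480.
Saddle points occur where the two diagonal entries have opposite signs: (-4, 1), (-4, 3), (3, -1), (3, 2). Count: 4.

4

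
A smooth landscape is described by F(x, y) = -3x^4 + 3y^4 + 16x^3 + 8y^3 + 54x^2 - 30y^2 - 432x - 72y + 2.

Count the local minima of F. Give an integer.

F separates as a function of x plus a function of y, so ∇F=0 decouples.
∂F/∂x = -12(x - 4)(x - 3)(x + 3) = 0 at x ∈ {-3, 3, 4}; ∂F/∂y = 12(y - 2)(y + 1)(y + 3) = 0 at y ∈ {-3, -1, 2}.
The Hessian is diagonal: diag(F_xx, F_yy). Second derivatives: F_xx(-3)=-504, F_xx(3)=72, F_xx(4)=-84; F_yy(-3)=120, F_yy(-1)=-72, F_yy(2)=180.
Local minima occur where both diagonal entries positive: (3, -3), (3, 2). Count: 2.

2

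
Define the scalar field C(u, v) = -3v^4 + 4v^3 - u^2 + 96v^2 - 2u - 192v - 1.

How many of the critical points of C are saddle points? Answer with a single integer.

1

C separates as a function of u plus a function of v, so ∇C=0 decouples.
∂C/∂u = -2(u + 1) = 0 at u ∈ {-1}; ∂C/∂v = -12(v - 4)(v - 1)(v + 4) = 0 at v ∈ {-4, 1, 4}.
The Hessian is diagonal: diag(C_uu, C_vv). Second derivatives: C_uu(-1)=-2; C_vv(-4)=-480, C_vv(1)=180, C_vv(4)=-288.
Saddle points occur where the two diagonal entries have opposite signs: (-1, 1). Count: 1.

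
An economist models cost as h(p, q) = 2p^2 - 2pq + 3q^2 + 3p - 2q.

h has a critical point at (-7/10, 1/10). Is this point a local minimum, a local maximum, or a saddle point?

local minimum

The Hessian of h is constant: H = [[4, -2], [-2, 6]].
det(H) = 4·6 − (-2)² = 20.
det(H) > 0 and tr(H) = 10 > 0, so H is positive definite and the point is a local minimum.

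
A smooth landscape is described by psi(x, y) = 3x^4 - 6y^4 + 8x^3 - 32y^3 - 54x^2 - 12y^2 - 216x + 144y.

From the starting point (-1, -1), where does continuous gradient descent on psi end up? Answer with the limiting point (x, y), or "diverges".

(3, -2)

psi is separable, so gradient descent decouples: x follows -∂psi/∂x, y follows -∂psi/∂y.
∂psi/∂x = 12(x - 3)(x + 2)(x + 3); at x=-1 this is -96, so x increases.
∂psi/∂y = -24(y - 1)(y + 2)(y + 3); at y=-1 this is 96, so y decreases.
x converges to its nearest critical value 3 (a local min of the x-part); y converges to -2. The iterate converges to (3, -2).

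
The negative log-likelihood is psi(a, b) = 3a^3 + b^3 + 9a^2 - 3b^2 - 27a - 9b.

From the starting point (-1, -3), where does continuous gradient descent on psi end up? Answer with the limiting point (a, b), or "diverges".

diverges

psi is separable, so gradient descent decouples: a follows -∂psi/∂a, b follows -∂psi/∂b.
∂psi/∂a = 9(a - 1)(a + 3); at a=-1 this is -36, so a increases.
∂psi/∂b = 3(b - 3)(b + 1); at b=-3 this is 36, so b decreases.
The b-coordinate has no critical point in that direction and runs off to infinity.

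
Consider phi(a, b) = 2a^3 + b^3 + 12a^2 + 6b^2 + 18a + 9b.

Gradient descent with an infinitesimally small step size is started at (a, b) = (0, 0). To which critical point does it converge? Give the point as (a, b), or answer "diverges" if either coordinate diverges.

(-1, -1)

phi is separable, so gradient descent decouples: a follows -∂phi/∂a, b follows -∂phi/∂b.
∂phi/∂a = 6(a + 1)(a + 3); at a=0 this is 18, so a decreases.
∂phi/∂b = 3(b + 1)(b + 3); at b=0 this is 9, so b decreases.
a converges to its nearest critical value -1 (a local min of the a-part); b converges to -1. The iterate converges to (-1, -1).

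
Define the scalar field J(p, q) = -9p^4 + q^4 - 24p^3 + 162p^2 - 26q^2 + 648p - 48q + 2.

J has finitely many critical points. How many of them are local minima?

2

J separates as a function of p plus a function of q, so ∇J=0 decouples.
∂J/∂p = -36(p - 3)(p + 2)(p + 3) = 0 at p ∈ {-3, -2, 3}; ∂J/∂q = 4(q - 4)(q + 1)(q + 3) = 0 at q ∈ {-3, -1, 4}.
The Hessian is diagonal: diag(J_pp, J_qq). Second derivatives: J_pp(-3)=-216, J_pp(-2)=180, J_pp(3)=-1080; J_qq(-3)=56, J_qq(-1)=-40, J_qq(4)=140.
Local minima occur where both diagonal entries positive: (-2, -3), (-2, 4). Count: 2.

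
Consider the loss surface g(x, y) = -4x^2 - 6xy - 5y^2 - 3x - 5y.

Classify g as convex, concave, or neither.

concave

g is quadratic, so its Hessian is the constant matrix H = [[-8, -6], [-6, -10]].
det(H) = 44, tr(H) = -18.
det(H) > 0 and tr(H) < 0, so H is negative definite everywhere: concave.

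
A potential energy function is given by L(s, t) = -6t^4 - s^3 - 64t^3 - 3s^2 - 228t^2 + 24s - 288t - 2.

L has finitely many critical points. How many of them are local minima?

L separates as a function of s plus a function of t, so ∇L=0 decouples.
∂L/∂s = -3(s - 2)(s + 4) = 0 at s ∈ {-4, 2}; ∂L/∂t = -24(t + 1)(t + 3)(t + 4) = 0 at t ∈ {-4, -3, -1}.
The Hessian is diagonal: diag(L_ss, L_tt). Second derivatives: L_ss(-4)=18, L_ss(2)=-18; L_tt(-4)=-72, L_tt(-3)=48, L_tt(-1)=-144.
Local minima occur where both diagonal entries positive: (-4, -3). Count: 1.

1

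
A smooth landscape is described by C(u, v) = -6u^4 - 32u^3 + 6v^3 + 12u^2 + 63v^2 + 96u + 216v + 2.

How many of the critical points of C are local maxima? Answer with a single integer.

C separates as a function of u plus a function of v, so ∇C=0 decouples.
∂C/∂u = -24(u - 1)(u + 1)(u + 4) = 0 at u ∈ {-4, -1, 1}; ∂C/∂v = 18(v + 3)(v + 4) = 0 at v ∈ {-4, -3}.
The Hessian is diagonal: diag(C_uu, C_vv). Second derivatives: C_uu(-4)=-360, C_uu(-1)=144, C_uu(1)=-240; C_vv(-4)=-18, C_vv(-3)=18.
Local maxima occur where both diagonal entries negative: (-4, -4), (1, -4). Count: 2.

2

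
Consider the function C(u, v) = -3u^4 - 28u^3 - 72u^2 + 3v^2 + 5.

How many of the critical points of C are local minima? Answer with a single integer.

C separates as a function of u plus a function of v, so ∇C=0 decouples.
∂C/∂u = -12u(u + 3)(u + 4) = 0 at u ∈ {-4, -3, 0}; ∂C/∂v = 6v = 0 at v ∈ {0}.
The Hessian is diagonal: diag(C_uu, C_vv). Second derivatives: C_uu(-4)=-48, C_uu(-3)=36, C_uu(0)=-144; C_vv(0)=6.
Local minima occur where both diagonal entries positive: (-3, 0). Count: 1.

1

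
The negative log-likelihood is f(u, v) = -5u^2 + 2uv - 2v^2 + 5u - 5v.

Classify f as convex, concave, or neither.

concave

f is quadratic, so its Hessian is the constant matrix H = [[-10, 2], [2, -4]].
det(H) = 36, tr(H) = -14.
det(H) > 0 and tr(H) < 0, so H is negative definite everywhere: concave.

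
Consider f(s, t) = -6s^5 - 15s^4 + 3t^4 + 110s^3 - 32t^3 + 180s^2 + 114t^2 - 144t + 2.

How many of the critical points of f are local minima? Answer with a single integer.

4

f separates as a function of s plus a function of t, so ∇f=0 decouples.
∂f/∂s = -30s(s - 3)(s + 1)(s + 4) = 0 at s ∈ {-4, -1, 0, 3}; ∂f/∂t = 12(t - 4)(t - 3)(t - 1) = 0 at t ∈ {1, 3, 4}.
The Hessian is diagonal: diag(f_ss, f_tt). Second derivatives: f_ss(-4)=2520, f_ss(-1)=-360, f_ss(0)=360, f_ss(3)=-2520; f_tt(1)=72, f_tt(3)=-24, f_tt(4)=36.
Local minima occur where both diagonal entries positive: (-4, 1), (-4, 4), (0, 1), (0, 4). Count: 4.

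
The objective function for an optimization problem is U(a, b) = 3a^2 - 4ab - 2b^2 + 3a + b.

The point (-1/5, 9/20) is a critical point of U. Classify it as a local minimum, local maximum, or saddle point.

The Hessian of U is constant: H = [[6, -4], [-4, -4]].
det(H) = 6·(-4) − (-4)² = -40.
Since det(H) < 0, H is indefinite and the critical point is a saddle point.

saddle point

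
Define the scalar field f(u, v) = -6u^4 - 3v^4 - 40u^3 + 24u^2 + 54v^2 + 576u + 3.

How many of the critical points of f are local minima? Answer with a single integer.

1

f separates as a function of u plus a function of v, so ∇f=0 decouples.
∂f/∂u = -24(u - 2)(u + 3)(u + 4) = 0 at u ∈ {-4, -3, 2}; ∂f/∂v = -12v(v - 3)(v + 3) = 0 at v ∈ {-3, 0, 3}.
The Hessian is diagonal: diag(f_uu, f_vv). Second derivatives: f_uu(-4)=-144, f_uu(-3)=120, f_uu(2)=-720; f_vv(-3)=-216, f_vv(0)=108, f_vv(3)=-216.
Local minima occur where both diagonal entries positive: (-3, 0). Count: 1.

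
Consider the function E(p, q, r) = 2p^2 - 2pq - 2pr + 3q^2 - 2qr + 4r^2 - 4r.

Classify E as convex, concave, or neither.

convex

E is quadratic, so its Hessian is the constant matrix H = [[4, -2, -2], [-2, 6, -2], [-2, -2, 8]].
Leading principal minors: 4, 20, 104.
All positive ⇒ H ≻ 0 ⇒ convex.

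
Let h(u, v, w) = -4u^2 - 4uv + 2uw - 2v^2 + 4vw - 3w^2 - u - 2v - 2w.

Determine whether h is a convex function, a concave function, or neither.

h is quadratic, so its Hessian is the constant matrix H = [[-8, -4, 2], [-4, -4, 4], [2, 4, -6]].
Leading principal minors: -8, 16, -16.
Signs alternate −, +, − ⇒ H ≺ 0 ⇒ concave.

concave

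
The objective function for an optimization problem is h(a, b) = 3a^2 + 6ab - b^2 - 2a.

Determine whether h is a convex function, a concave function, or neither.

neither

h is quadratic, so its Hessian is the constant matrix H = [[6, 6], [6, -2]].
det(H) = -48, tr(H) = 4.
det(H) < 0, so H is indefinite: neither convex nor concave.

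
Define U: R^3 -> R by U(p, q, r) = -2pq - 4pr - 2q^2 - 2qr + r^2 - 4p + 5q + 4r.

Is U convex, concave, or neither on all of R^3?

U is quadratic, so its Hessian is the constant matrix H = [[0, -2, -4], [-2, -4, -2], [-4, -2, 2]].
Leading principal minors: 0, -4, 24.
Neither pattern holds ⇒ H is indefinite ⇒ neither convex nor concave.

neither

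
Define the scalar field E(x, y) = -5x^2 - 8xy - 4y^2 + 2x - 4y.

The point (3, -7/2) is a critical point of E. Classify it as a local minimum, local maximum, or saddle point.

local maximum

The Hessian of E is constant: H = [[-10, -8], [-8, -8]].
det(H) = (-10)·(-8) − (-8)² = 16.
det(H) > 0 and tr(H) = -18 < 0, so H is negative definite and the point is a local maximum.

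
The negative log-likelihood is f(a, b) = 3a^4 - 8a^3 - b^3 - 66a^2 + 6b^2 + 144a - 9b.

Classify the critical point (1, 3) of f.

The mixed partial ∂²f/∂a∂b is 0, so the Hessian at any point is diag(f_aa, f_bb) = diag(12(3a^2 - 4a - 11), 6(-b + 2)).
At (1, 3): H = diag(-144, -6).
Both eigenvalues are negative, so H is negative definite: a local maximum.

local maximum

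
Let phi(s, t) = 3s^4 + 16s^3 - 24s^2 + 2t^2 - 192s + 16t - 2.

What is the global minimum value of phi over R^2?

-338

phi(s,t) separates as P(s) + Q(t) − 2, so its minimum is min P + min Q − 2.
P'(s) = 12(s - 2)(s + 2)(s + 4) vanishes at s ∈ {-4, -2, 2}; Q'(t) = 4(t + 4) vanishes at t ∈ {-4}.
Local minima of P (where P''>0): P(-4)=128, P(2)=-304. Local minima of Q: Q(-4)=-32.
So the global minimum of phi is P(2) + Q(-4) − 2 = -304 − 32 − 2 = -338, attained at (2, -4).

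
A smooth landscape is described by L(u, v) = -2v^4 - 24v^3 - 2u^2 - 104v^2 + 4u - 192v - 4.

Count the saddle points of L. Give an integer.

L separates as a function of u plus a function of v, so ∇L=0 decouples.
∂L/∂u = -4(u - 1) = 0 at u ∈ {1}; ∂L/∂v = -8(v + 2)(v + 3)(v + 4) = 0 at v ∈ {-4, -3, -2}.
The Hessian is diagonal: diag(L_uu, L_vv). Second derivatives: L_uu(1)=-4; L_vv(-4)=-16, L_vv(-3)=8, L_vv(-2)=-16.
Saddle points occur where the two diagonal entries have opposite signs: (1, -3). Count: 1.

1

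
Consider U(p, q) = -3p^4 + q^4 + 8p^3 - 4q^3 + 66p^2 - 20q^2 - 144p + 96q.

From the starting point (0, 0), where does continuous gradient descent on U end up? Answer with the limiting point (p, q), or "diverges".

U is separable, so gradient descent decouples: p follows -∂U/∂p, q follows -∂U/∂q.
∂U/∂p = -12(p - 4)(p - 1)(p + 3); at p=0 this is -144, so p increases.
∂U/∂q = 4(q - 4)(q - 2)(q + 3); at q=0 this is 96, so q decreases.
p converges to its nearest critical value 1 (a local min of the p-part); q converges to -3. The iterate converges to (1, -3).

(1, -3)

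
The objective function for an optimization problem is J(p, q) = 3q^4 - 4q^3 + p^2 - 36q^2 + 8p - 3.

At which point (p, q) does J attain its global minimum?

(-4, 3)

J(p,q) separates as A(p) + B(q) − 3, so its minimum is min A + min B − 3.
A'(p) = 2p + 8 vanishes at p ∈ {-4}; B'(q) = 12q(q - 3)(q + 2) vanishes at q ∈ {-2, 0, 3}.
Local minima of A (where A''>0): A(-4)=-16. Local minima of B: B(-2)=-64, B(3)=-189.
So the global minimum of J is A(-4) + B(3) − 3 = -16 − 189 − 3 = -208, attained at (-4, 3).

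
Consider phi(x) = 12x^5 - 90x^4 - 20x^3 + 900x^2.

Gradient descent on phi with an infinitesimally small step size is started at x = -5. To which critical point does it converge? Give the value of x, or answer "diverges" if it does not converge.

diverges

phi'(x) = 60x(x - 5)(x - 3)(x + 2), so phi'(-5) = 72000.
Gradient descent moves in the -phi' direction, i.e. x is decreasing.
There is no critical point below x=-5, and phi' keeps the same sign, so the iterate runs off to −∞.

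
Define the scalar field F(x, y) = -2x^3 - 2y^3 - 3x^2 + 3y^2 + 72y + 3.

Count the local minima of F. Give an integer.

F separates as a function of x plus a function of y, so ∇F=0 decouples.
∂F/∂x = -6x(x + 1) = 0 at x ∈ {-1, 0}; ∂F/∂y = -6(y - 4)(y + 3) = 0 at y ∈ {-3, 4}.
The Hessian is diagonal: diag(F_xx, F_yy). Second derivatives: F_xx(-1)=6, F_xx(0)=-6; F_yy(-3)=42, F_yy(4)=-42.
Local minima occur where both diagonal entries positive: (-1, -3). Count: 1.

1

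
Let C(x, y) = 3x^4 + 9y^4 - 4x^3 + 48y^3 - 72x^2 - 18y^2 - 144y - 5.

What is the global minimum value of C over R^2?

-1125

C(x,y) separates as P(x) + Q(y) − 5, so its minimum is min P + min Q − 5.
P'(x) = 12x(x - 4)(x + 3) vanishes at x ∈ {-3, 0, 4}; Q'(y) = 36(y - 1)(y + 1)(y + 4) vanishes at y ∈ {-4, -1, 1}.
Local minima of P (where P''>0): P(-3)=-297, P(4)=-640. Local minima of Q: Q(-4)=-480, Q(1)=-105.
So the global minimum of C is P(4) + Q(-4) − 5 = -640 − 480 − 5 = -1125, attained at (4, -4).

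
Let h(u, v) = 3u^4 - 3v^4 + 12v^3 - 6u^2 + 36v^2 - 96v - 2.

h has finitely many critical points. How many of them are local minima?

h separates as a function of u plus a function of v, so ∇h=0 decouples.
∂h/∂u = 12u(u - 1)(u + 1) = 0 at u ∈ {-1, 0, 1}; ∂h/∂v = -12(v - 4)(v - 1)(v + 2) = 0 at v ∈ {-2, 1, 4}.
The Hessian is diagonal: diag(h_uu, h_vv). Second derivatives: h_uu(-1)=24, h_uu(0)=-12, h_uu(1)=24; h_vv(-2)=-216, h_vv(1)=108, h_vv(4)=-216.
Local minima occur where both diagonal entries positive: (-1, 1), (1, 1). Count: 2.

2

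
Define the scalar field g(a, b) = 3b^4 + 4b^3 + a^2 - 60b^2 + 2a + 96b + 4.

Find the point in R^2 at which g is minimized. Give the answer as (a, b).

g(a,b) separates as P(a) + Q(b) + 4, so its minimum is min P + min Q + 4.
P'(a) = 2a + 2 vanishes at a ∈ {-1}; Q'(b) = 12(b - 2)(b - 1)(b + 4) vanishes at b ∈ {-4, 1, 2}.
Local minima of P (where P''>0): P(-1)=-1. Local minima of Q: Q(-4)=-832, Q(2)=32.
So the global minimum of g is P(-1) + Q(-4) + 4 = -1 − 832 + 4 = -829, attained at (-1, -4).

(-1, -4)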